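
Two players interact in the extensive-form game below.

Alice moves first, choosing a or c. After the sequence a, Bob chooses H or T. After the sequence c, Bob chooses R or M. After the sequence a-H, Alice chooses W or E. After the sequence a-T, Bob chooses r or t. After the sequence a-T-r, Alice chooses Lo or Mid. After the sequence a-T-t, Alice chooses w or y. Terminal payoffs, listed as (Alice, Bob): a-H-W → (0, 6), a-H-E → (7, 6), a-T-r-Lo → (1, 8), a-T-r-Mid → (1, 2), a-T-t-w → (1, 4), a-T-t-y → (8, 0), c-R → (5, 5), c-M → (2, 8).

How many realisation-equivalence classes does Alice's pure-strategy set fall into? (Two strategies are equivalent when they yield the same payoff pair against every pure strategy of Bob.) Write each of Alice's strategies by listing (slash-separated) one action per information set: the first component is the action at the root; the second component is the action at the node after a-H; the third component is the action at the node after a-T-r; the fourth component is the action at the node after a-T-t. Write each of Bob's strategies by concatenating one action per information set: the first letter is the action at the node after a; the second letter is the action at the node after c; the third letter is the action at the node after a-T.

9

Alice has 16 pure strategies: a/W/Lo/w, a/W/Lo/y, a/W/Mid/w, a/W/Mid/y, a/E/Lo/w, a/E/Lo/y, a/E/Mid/w, a/E/Mid/y, c/W/Lo/w, c/W/Lo/y, c/W/Mid/w, c/W/Mid/y, c/E/Lo/w, c/E/Lo/y, c/E/Mid/w, c/E/Mid/y. Columns: HRr, HRt, HMr, HMt, TRr, TRt, TMr, TMt.
{a/W/Lo/w} → row (0,6) (0,6) (0,6) (0,6) (1,8) (1,4) (1,8) (1,4)
{a/W/Lo/y} → row (0,6) (0,6) (0,6) (0,6) (1,8) (8,0) (1,8) (8,0)
{a/W/Mid/w} → row (0,6) (0,6) (0,6) (0,6) (1,2) (1,4) (1,2) (1,4)
{a/W/Mid/y} → row (0,6) (0,6) (0,6) (0,6) (1,2) (8,0) (1,2) (8,0)
{a/E/Lo/w} → row (7,6) (7,6) (7,6) (7,6) (1,8) (1,4) (1,8) (1,4)
{a/E/Lo/y} → row (7,6) (7,6) (7,6) (7,6) (1,8) (8,0) (1,8) (8,0)
{a/E/Mid/w} → row (7,6) (7,6) (7,6) (7,6) (1,2) (1,4) (1,2) (1,4)
{a/E/Mid/y} → row (7,6) (7,6) (7,6) (7,6) (1,2) (8,0) (1,2) (8,0)
{c/W/Lo/w, c/W/Lo/y, c/W/Mid/w, c/W/Mid/y, c/E/Lo/w, c/E/Lo/y, c/E/Mid/w, c/E/Mid/y} → row (5,5) (5,5) (2,8) (2,8) (5,5) (5,5) (2,8) (2,8)
That's 9 distinct rows out of 16 strategies.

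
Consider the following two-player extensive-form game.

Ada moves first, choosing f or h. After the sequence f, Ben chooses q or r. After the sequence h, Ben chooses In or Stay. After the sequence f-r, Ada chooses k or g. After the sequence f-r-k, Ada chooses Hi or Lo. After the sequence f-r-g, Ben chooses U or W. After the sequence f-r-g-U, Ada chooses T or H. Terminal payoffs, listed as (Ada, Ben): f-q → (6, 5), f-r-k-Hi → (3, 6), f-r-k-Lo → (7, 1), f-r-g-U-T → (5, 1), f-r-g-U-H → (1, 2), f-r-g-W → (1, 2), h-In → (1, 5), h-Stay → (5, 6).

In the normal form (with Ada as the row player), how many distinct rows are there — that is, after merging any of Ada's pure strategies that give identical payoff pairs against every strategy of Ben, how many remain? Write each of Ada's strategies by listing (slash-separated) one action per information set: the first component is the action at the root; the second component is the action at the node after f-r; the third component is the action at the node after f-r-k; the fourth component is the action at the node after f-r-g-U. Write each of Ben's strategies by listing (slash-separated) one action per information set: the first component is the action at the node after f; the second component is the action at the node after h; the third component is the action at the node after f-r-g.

Ada has 16 pure strategies: f/k/Hi/T, f/k/Hi/H, f/k/Lo/T, f/k/Lo/H, f/g/Hi/T, f/g/Hi/H, f/g/Lo/T, f/g/Lo/H, h/k/Hi/T, h/k/Hi/H, h/k/Lo/T, h/k/Lo/H, h/g/Hi/T, h/g/Hi/H, h/g/Lo/T, h/g/Lo/H. Columns: q/In/U, q/In/W, q/Stay/U, q/Stay/W, r/In/U, r/In/W, r/Stay/U, r/Stay/W.
{f/k/Hi/T, f/k/Hi/H} → row (6,5) (6,5) (6,5) (6,5) (3,6) (3,6) (3,6) (3,6)
{f/k/Lo/T, f/k/Lo/H} → row (6,5) (6,5) (6,5) (6,5) (7,1) (7,1) (7,1) (7,1)
{f/g/Hi/T, f/g/Lo/T} → row (6,5) (6,5) (6,5) (6,5) (5,1) (1,2) (5,1) (1,2)
{f/g/Hi/H, f/g/Lo/H} → row (6,5) (6,5) (6,5) (6,5) (1,2) (1,2) (1,2) (1,2)
{h/k/Hi/T, h/k/Hi/H, h/k/Lo/T, h/k/Lo/H, h/g/Hi/T, h/g/Hi/H, h/g/Lo/T, h/g/Lo/H} → row (1,5) (1,5) (5,6) (5,6) (1,5) (1,5) (5,6) (5,6)
That's 5 distinct rows out of 16 strategies.

5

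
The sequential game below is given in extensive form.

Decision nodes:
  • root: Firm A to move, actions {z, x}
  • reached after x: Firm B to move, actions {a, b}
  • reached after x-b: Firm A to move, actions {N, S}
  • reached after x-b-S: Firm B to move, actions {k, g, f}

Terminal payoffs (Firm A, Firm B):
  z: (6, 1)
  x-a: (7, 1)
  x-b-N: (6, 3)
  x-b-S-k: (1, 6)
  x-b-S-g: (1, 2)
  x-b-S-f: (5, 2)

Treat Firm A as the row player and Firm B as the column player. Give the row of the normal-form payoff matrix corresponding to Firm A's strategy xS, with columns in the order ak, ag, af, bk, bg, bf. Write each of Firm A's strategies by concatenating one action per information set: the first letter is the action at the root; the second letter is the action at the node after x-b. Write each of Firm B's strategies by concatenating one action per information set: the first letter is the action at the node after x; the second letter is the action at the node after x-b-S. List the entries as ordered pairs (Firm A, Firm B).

vs ak: Firm A plays x → Firm B plays a at [x] → (7, 1)
vs ag: Firm A plays x → Firm B plays a at [x] → (7, 1)
vs af: Firm A plays x → Firm B plays a at [x] → (7, 1)
vs bk: Firm A plays x → Firm B plays b at [x] → Firm A plays S at [x-b] → Firm B plays k at [x-b-S] → (1, 6)
vs bg: Firm A plays x → Firm B plays b at [x] → Firm A plays S at [x-b] → Firm B plays g at [x-b-S] → (1, 2)
vs bf: Firm A plays x → Firm B plays b at [x] → Firm A plays S at [x-b] → Firm B plays f at [x-b-S] → (5, 2)

(7,1) (7,1) (7,1) (1,6) (1,2) (5,2)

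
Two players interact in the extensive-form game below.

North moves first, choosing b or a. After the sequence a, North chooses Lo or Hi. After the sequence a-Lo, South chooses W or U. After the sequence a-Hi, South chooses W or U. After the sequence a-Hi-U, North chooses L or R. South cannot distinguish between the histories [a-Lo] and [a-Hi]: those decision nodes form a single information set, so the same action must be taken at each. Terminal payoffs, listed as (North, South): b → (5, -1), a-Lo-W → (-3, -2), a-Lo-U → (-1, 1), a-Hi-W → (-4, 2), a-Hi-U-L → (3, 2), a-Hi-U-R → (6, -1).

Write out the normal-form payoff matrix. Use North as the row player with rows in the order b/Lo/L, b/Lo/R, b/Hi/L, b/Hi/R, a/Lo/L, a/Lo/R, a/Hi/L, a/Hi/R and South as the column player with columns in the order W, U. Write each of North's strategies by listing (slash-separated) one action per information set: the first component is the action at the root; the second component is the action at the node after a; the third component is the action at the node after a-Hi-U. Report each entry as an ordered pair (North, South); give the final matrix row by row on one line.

b/Lo/L: (5,-1) (5,-1) | b/Lo/R: (5,-1) (5,-1) | b/Hi/L: (5,-1) (5,-1) | b/Hi/R: (5,-1) (5,-1) | a/Lo/L: (-3,-2) (-1,1) | a/Lo/R: (-3,-2) (-1,1) | a/Hi/L: (-4,2) (3,2) | a/Hi/R: (-4,2) (6,-1)

              W        U
b/Lo/L   (5,-1)   (5,-1)
b/Lo/R   (5,-1)   (5,-1)
b/Hi/L   (5,-1)   (5,-1)
b/Hi/R   (5,-1)   (5,-1)
a/Lo/L  (-3,-2)   (-1,1)
a/Lo/R  (-3,-2)   (-1,1)
a/Hi/L   (-4,2)    (3,2)
a/Hi/R   (-4,2)   (6,-1)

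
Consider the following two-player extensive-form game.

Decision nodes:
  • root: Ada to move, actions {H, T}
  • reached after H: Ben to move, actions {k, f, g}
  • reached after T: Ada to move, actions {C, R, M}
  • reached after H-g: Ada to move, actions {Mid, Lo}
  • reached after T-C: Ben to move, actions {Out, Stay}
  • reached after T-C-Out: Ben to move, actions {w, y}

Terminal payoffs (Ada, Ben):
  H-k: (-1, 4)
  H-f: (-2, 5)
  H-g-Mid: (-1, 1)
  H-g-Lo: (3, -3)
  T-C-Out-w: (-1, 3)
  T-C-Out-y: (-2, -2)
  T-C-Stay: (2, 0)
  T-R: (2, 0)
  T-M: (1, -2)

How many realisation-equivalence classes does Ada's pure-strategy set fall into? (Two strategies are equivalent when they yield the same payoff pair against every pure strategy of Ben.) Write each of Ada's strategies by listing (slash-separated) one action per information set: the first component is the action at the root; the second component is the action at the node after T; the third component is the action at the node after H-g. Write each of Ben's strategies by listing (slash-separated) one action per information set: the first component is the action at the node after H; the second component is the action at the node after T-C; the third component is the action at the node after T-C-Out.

Ada has 12 pure strategies: H/C/Mid, H/C/Lo, H/R/Mid, H/R/Lo, H/M/Mid, H/M/Lo, T/C/Mid, T/C/Lo, T/R/Mid, T/R/Lo, T/M/Mid, T/M/Lo. Columns: k/Out/w, k/Out/y, k/Stay/w, k/Stay/y, f/Out/w, f/Out/y, f/Stay/w, f/Stay/y, g/Out/w, g/Out/y, g/Stay/w, g/Stay/y.
{H/C/Mid, H/R/Mid, H/M/Mid} → row (-1,4) (-1,4) (-1,4) (-1,4) (-2,5) (-2,5) (-2,5) (-2,5) (-1,1) (-1,1) (-1,1) (-1,1)
{H/C/Lo, H/R/Lo, H/M/Lo} → row (-1,4) (-1,4) (-1,4) (-1,4) (-2,5) (-2,5) (-2,5) (-2,5) (3,-3) (3,-3) (3,-3) (3,-3)
{T/C/Mid, T/C/Lo} → row (-1,3) (-2,-2) (2,0) (2,0) (-1,3) (-2,-2) (2,0) (2,0) (-1,3) (-2,-2) (2,0) (2,0)
{T/R/Mid, T/R/Lo} → row (2,0) (2,0) (2,0) (2,0) (2,0) (2,0) (2,0) (2,0) (2,0) (2,0) (2,0) (2,0)
{T/M/Mid, T/M/Lo} → row (1,-2) (1,-2) (1,-2) (1,-2) (1,-2) (1,-2) (1,-2) (1,-2) (1,-2) (1,-2) (1,-2) (1,-2)
That's 5 distinct rows out of 12 strategies.

5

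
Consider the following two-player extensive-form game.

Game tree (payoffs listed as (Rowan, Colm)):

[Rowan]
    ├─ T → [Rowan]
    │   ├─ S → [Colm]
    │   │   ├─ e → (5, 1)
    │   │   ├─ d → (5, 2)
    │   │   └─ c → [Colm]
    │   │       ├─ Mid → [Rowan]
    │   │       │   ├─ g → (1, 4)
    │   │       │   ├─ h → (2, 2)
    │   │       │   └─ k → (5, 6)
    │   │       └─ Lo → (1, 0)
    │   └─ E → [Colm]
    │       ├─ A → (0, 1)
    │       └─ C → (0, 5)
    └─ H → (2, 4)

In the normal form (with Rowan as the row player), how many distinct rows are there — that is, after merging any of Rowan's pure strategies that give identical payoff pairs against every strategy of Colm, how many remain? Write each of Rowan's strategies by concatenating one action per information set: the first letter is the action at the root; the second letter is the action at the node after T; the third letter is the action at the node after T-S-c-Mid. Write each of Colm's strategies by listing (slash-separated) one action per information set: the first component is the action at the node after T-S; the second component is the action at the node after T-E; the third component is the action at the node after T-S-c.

Rowan has 12 pure strategies: TSg, TSh, TSk, TEg, TEh, TEk, HSg, HSh, HSk, HEg, HEh, HEk. Columns: e/A/Mid, e/A/Lo, e/C/Mid, e/C/Lo, d/A/Mid, d/A/Lo, d/C/Mid, d/C/Lo, c/A/Mid, c/A/Lo, c/C/Mid, c/C/Lo.
{TSg} → row (5,1) (5,1) (5,1) (5,1) (5,2) (5,2) (5,2) (5,2) (1,4) (1,0) (1,4) (1,0)
{TSh} → row (5,1) (5,1) (5,1) (5,1) (5,2) (5,2) (5,2) (5,2) (2,2) (1,0) (2,2) (1,0)
{TSk} → row (5,1) (5,1) (5,1) (5,1) (5,2) (5,2) (5,2) (5,2) (5,6) (1,0) (5,6) (1,0)
{TEg, TEh, TEk} → row (0,1) (0,1) (0,5) (0,5) (0,1) (0,1) (0,5) (0,5) (0,1) (0,1) (0,5) (0,5)
{HSg, HSh, HSk, HEg, HEh, HEk} → row (2,4) (2,4) (2,4) (2,4) (2,4) (2,4) (2,4) (2,4) (2,4) (2,4) (2,4) (2,4)
That's 5 distinct rows out of 12 strategies.

5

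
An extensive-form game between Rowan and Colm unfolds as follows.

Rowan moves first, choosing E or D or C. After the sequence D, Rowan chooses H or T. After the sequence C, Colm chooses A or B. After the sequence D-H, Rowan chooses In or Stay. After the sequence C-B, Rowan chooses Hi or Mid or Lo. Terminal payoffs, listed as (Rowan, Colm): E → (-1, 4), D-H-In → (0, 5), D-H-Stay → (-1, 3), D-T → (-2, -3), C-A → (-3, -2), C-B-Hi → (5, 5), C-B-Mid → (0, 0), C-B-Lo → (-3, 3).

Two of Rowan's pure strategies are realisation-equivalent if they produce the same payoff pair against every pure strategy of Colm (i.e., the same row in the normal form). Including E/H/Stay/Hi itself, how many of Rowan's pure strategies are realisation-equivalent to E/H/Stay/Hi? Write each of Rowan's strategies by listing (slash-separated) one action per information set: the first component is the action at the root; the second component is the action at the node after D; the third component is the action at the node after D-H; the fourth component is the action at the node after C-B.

Row for E/H/Stay/Hi (columns A, B): (-1,4) (-1,4).
Under E/H/Stay/Hi, Rowan's choice at the node after D and at the node after D-H and at the node after C-B can never be reached regardless of what Colm does, so varying those choices leaves every outcome unchanged.
Holding the reachable choices fixed and varying the unreachable ones freely already gives 2 × 2 × 3 = 12 equivalent strategies.
No other strategy reproduces this row, so those 12 are the full class: E/H/In/Hi, E/H/In/Mid, E/H/In/Lo, E/H/Stay/Hi, E/H/Stay/Mid, E/H/Stay/Lo, E/T/In/Hi, E/T/In/Mid, E/T/In/Lo, E/T/Stay/Hi, E/T/Stay/Mid, E/T/Stay/Lo.

12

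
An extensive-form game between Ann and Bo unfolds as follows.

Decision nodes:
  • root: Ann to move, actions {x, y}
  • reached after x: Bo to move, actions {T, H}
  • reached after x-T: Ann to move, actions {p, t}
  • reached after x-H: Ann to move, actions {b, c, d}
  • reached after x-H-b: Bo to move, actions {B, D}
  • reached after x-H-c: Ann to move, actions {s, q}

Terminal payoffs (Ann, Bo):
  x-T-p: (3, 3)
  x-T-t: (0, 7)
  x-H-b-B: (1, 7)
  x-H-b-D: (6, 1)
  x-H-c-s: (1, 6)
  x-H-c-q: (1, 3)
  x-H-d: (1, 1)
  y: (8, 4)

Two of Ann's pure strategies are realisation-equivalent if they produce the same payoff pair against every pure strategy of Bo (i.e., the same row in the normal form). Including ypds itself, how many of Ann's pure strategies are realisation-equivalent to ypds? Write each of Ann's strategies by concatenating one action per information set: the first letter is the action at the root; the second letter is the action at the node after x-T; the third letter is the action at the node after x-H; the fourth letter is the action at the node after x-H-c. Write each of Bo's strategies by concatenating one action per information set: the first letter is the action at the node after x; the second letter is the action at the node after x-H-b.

12

Row for ypds (columns TB, TD, HB, HD): (8,4) (8,4) (8,4) (8,4).
Under ypds, Ann's choice at the node after x-T and at the node after x-H and at the node after x-H-c can never be reached regardless of what Bo does, so varying those choices leaves every outcome unchanged.
Holding the reachable choices fixed and varying the unreachable ones freely already gives 2 × 3 × 2 = 12 equivalent strategies.
No other strategy reproduces this row, so those 12 are the full class: ypbs, ypbq, ypcs, ypcq, ypds, ypdq, ytbs, ytbq, ytcs, ytcq, ytds, ytdq.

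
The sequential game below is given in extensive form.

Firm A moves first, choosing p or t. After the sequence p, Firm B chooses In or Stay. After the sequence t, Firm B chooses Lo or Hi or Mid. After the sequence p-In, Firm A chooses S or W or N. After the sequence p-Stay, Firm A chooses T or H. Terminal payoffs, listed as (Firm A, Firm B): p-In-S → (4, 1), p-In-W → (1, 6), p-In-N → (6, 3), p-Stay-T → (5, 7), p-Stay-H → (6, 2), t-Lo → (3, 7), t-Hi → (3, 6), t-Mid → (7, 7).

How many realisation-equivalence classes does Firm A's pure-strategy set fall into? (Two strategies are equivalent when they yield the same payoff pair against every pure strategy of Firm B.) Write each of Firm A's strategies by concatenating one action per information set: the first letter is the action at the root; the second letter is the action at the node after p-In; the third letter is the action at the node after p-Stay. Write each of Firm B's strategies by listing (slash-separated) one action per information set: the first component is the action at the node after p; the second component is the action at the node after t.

Firm A has 12 pure strategies: pST, pSH, pWT, pWH, pNT, pNH, tST, tSH, tWT, tWH, tNT, tNH. Columns: In/Lo, In/Hi, In/Mid, Stay/Lo, Stay/Hi, Stay/Mid.
{pST} → row (4,1) (4,1) (4,1) (5,7) (5,7) (5,7)
{pSH} → row (4,1) (4,1) (4,1) (6,2) (6,2) (6,2)
{pWT} → row (1,6) (1,6) (1,6) (5,7) (5,7) (5,7)
{pWH} → row (1,6) (1,6) (1,6) (6,2) (6,2) (6,2)
{pNT} → row (6,3) (6,3) (6,3) (5,7) (5,7) (5,7)
{pNH} → row (6,3) (6,3) (6,3) (6,2) (6,2) (6,2)
{tST, tSH, tWT, tWH, tNT, tNH} → row (3,7) (3,6) (7,7) (3,7) (3,6) (7,7)
That's 7 distinct rows out of 12 strategies.

7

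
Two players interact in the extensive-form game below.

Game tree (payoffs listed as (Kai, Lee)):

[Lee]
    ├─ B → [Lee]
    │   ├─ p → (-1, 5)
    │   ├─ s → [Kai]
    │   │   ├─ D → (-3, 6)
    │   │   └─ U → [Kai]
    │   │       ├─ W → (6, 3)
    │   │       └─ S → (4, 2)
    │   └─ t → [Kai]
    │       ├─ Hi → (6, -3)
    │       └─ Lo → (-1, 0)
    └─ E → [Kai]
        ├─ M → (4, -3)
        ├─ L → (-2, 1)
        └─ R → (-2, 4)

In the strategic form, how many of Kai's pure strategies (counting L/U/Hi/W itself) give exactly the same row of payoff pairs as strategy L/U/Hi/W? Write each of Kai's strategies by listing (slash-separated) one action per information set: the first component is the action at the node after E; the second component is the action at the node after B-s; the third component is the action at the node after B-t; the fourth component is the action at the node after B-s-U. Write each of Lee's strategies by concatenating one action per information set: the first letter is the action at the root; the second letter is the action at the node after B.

1

Row for L/U/Hi/W (columns Bp, Bs, Bt, Ep, Es, Et): (-1,5) (6,3) (6,-3) (-2,1) (-2,1) (-2,1).
Every one of Kai's information sets is on the play path for some reply by Lee when Kai follows L/U/Hi/W.
Changing the action at any of them therefore changes at least one column, so only L/U/Hi/W itself gives this row.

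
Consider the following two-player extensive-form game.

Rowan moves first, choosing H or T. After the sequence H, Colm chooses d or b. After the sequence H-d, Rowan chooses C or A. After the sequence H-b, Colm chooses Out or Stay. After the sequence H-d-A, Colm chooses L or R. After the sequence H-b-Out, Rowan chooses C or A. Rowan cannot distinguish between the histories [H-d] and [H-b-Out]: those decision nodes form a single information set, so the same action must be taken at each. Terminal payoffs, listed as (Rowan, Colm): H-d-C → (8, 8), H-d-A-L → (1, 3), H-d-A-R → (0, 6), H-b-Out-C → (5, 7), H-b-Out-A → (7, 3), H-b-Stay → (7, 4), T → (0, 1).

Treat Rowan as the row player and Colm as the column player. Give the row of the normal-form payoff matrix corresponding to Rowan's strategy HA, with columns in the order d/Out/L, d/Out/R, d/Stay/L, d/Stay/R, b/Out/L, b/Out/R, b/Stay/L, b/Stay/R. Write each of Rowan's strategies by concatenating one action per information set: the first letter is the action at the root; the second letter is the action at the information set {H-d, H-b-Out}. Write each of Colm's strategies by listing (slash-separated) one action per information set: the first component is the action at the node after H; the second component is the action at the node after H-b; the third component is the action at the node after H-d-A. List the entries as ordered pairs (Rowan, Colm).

(1,3) (0,6) (1,3) (0,6) (7,3) (7,3) (7,4) (7,4)

vs d/Out/L: Rowan plays H → Colm plays d at [H] → Rowan plays A at [H-d] → Colm plays L at [H-d-A] → (1, 3)
vs d/Out/R: Rowan plays H → Colm plays d at [H] → Rowan plays A at [H-d] → Colm plays R at [H-d-A] → (0, 6)
vs d/Stay/L: Rowan plays H → Colm plays d at [H] → Rowan plays A at [H-d] → Colm plays L at [H-d-A] → (1, 3)
vs d/Stay/R: Rowan plays H → Colm plays d at [H] → Rowan plays A at [H-d] → Colm plays R at [H-d-A] → (0, 6)
vs b/Out/L: Rowan plays H → Colm plays b at [H] → Colm plays Out at [H-b] → Rowan plays A at [H-b-Out] → (7, 3)
vs b/Out/R: Rowan plays H → Colm plays b at [H] → Colm plays Out at [H-b] → Rowan plays A at [H-b-Out] → (7, 3)
vs b/Stay/L: Rowan plays H → Colm plays b at [H] → Colm plays Stay at [H-b] → (7, 4)
vs b/Stay/R: Rowan plays H → Colm plays b at [H] → Colm plays Stay at [H-b] → (7, 4)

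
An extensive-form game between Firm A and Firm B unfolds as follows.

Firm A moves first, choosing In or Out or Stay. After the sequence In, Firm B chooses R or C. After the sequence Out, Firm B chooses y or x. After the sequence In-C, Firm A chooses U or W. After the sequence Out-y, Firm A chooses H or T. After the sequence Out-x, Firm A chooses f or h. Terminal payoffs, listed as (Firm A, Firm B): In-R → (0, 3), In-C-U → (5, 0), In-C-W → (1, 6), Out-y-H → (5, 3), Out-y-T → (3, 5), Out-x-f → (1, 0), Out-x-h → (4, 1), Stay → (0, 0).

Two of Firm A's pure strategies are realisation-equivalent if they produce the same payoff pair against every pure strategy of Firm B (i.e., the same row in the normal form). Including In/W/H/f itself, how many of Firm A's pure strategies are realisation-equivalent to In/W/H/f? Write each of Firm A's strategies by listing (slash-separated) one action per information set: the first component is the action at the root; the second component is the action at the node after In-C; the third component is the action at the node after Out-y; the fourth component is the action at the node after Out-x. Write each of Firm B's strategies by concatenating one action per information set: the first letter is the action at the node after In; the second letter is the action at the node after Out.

Row for In/W/H/f (columns Ry, Rx, Cy, Cx): (0,3) (0,3) (1,6) (1,6).
Under In/W/H/f, Firm A's choice at the node after Out-y and at the node after Out-x can never be reached regardless of what Firm B does, so varying those choices leaves every outcome unchanged.
Holding the reachable choices fixed and varying the unreachable ones freely already gives 2 × 2 = 4 equivalent strategies.
No other strategy reproduces this row, so those 4 are the full class: In/W/H/f, In/W/H/h, In/W/T/f, In/W/T/h.

4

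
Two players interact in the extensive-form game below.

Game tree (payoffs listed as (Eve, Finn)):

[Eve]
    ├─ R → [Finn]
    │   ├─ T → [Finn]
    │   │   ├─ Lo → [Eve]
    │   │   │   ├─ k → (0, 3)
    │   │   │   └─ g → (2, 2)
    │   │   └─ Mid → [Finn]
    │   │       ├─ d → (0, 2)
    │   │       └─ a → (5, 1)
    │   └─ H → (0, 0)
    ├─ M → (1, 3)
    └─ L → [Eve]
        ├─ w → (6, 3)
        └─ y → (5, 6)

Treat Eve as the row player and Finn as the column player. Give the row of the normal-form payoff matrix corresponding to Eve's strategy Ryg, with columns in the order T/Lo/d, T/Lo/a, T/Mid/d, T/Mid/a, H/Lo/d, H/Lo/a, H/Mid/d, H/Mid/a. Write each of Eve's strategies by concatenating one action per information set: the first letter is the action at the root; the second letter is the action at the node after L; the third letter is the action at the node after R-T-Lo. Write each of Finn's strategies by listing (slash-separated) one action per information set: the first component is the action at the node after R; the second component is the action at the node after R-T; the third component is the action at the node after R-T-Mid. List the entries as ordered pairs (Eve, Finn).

vs T/Lo/d: Eve plays R → Finn plays T at [R] → Finn plays Lo at [R-T] → Eve plays g at [R-T-Lo] → (2, 2)
vs T/Lo/a: Eve plays R → Finn plays T at [R] → Finn plays Lo at [R-T] → Eve plays g at [R-T-Lo] → (2, 2)
vs T/Mid/d: Eve plays R → Finn plays T at [R] → Finn plays Mid at [R-T] → Finn plays d at [R-T-Mid] → (0, 2)
vs T/Mid/a: Eve plays R → Finn plays T at [R] → Finn plays Mid at [R-T] → Finn plays a at [R-T-Mid] → (5, 1)
vs H/Lo/d: Eve plays R → Finn plays H at [R] → (0, 0)
vs H/Lo/a: Eve plays R → Finn plays H at [R] → (0, 0)
vs H/Mid/d: Eve plays R → Finn plays H at [R] → (0, 0)
vs H/Mid/a: Eve plays R → Finn plays H at [R] → (0, 0)

(2,2) (2,2) (0,2) (5,1) (0,0) (0,0) (0,0) (0,0)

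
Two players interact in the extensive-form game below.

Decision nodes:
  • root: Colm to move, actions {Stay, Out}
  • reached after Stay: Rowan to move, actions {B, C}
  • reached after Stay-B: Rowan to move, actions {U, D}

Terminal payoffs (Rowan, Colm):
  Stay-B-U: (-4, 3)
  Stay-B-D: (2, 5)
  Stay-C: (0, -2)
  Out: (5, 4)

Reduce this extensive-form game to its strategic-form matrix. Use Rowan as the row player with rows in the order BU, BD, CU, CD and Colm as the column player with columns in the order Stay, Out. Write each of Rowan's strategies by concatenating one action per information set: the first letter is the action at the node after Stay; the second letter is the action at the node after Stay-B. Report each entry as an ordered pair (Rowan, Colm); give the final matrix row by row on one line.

Row BU: Stay→(-4,3), Out→(5,4)
Row BD: Stay→(2,5), Out→(5,4)
Row CU: Stay→(0,-2), Out→(5,4)
Row CD: Stay→(0,-2), Out→(5,4)

BU: (-4,3) (5,4) | BD: (2,5) (5,4) | CU: (0,-2) (5,4) | CD: (0,-2) (5,4)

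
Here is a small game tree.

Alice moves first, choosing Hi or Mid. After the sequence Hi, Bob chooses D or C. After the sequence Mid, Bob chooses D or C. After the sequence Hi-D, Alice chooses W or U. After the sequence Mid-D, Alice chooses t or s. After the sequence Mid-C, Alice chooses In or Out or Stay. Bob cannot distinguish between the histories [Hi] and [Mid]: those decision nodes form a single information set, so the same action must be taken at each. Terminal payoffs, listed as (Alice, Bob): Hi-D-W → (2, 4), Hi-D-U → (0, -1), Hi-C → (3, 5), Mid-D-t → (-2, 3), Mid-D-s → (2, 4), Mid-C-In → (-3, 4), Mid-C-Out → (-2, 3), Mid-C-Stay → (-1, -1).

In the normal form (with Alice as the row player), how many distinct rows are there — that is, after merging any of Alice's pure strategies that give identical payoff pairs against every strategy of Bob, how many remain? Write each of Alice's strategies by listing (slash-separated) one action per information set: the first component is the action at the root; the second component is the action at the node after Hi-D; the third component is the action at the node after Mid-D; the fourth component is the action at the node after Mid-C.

8

Alice has 24 pure strategies: Hi/W/t/In, Hi/W/t/Out, Hi/W/t/Stay, Hi/W/s/In, Hi/W/s/Out, Hi/W/s/Stay, Hi/U/t/In, Hi/U/t/Out, Hi/U/t/Stay, Hi/U/s/In, Hi/U/s/Out, Hi/U/s/Stay, Mid/W/t/In, Mid/W/t/Out, Mid/W/t/Stay, Mid/W/s/In, Mid/W/s/Out, Mid/W/s/Stay, Mid/U/t/In, Mid/U/t/Out, Mid/U/t/Stay, Mid/U/s/In, Mid/U/s/Out, Mid/U/s/Stay. Columns: D, C.
{Hi/W/t/In, Hi/W/t/Out, Hi/W/t/Stay, Hi/W/s/In, Hi/W/s/Out, Hi/W/s/Stay} → row (2,4) (3,5)
{Hi/U/t/In, Hi/U/t/Out, Hi/U/t/Stay, Hi/U/s/In, Hi/U/s/Out, Hi/U/s/Stay} → row (0,-1) (3,5)
{Mid/W/t/In, Mid/U/t/In} → row (-2,3) (-3,4)
{Mid/W/t/Out, Mid/U/t/Out} → row (-2,3) (-2,3)
{Mid/W/t/Stay, Mid/U/t/Stay} → row (-2,3) (-1,-1)
{Mid/W/s/In, Mid/U/s/In} → row (2,4) (-3,4)
{Mid/W/s/Out, Mid/U/s/Out} → row (2,4) (-2,3)
{Mid/W/s/Stay, Mid/U/s/Stay} → row (2,4) (-1,-1)
That's 8 distinct rows out of 24 strategies.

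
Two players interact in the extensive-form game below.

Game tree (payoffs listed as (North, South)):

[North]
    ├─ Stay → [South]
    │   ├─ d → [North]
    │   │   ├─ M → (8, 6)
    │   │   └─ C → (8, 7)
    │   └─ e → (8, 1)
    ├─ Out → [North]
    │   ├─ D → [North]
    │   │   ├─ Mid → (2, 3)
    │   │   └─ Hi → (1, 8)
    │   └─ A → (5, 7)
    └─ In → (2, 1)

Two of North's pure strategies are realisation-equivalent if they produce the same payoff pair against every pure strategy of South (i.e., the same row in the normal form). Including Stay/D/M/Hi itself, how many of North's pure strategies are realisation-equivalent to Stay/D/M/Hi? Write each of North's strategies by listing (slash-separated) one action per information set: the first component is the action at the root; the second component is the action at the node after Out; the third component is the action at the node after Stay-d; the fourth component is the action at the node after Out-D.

Row for Stay/D/M/Hi (columns d, e): (8,6) (8,1).
Under Stay/D/M/Hi, North's choice at the node after Out and at the node after Out-D can never be reached regardless of what South does, so varying those choices leaves every outcome unchanged.
Holding the reachable choices fixed and varying the unreachable ones freely already gives 2 × 2 = 4 equivalent strategies.
No other strategy reproduces this row, so those 4 are the full class: Stay/D/M/Mid, Stay/D/M/Hi, Stay/A/M/Mid, Stay/A/M/Hi.

4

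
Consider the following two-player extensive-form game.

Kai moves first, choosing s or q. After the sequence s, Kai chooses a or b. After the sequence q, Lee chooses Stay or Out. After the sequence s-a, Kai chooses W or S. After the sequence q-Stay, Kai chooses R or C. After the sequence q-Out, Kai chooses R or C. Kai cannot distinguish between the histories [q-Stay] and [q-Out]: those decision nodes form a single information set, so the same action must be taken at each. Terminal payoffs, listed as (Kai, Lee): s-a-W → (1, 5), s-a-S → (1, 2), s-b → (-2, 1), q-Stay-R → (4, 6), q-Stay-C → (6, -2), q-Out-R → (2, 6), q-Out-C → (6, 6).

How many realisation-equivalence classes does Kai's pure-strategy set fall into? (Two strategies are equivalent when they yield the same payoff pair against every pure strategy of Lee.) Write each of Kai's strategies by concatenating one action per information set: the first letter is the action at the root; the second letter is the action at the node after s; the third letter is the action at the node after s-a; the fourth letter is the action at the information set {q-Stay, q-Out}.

5

Kai has 16 pure strategies: saWR, saWC, saSR, saSC, sbWR, sbWC, sbSR, sbSC, qaWR, qaWC, qaSR, qaSC, qbWR, qbWC, qbSR, qbSC. Columns: Stay, Out.
{saWR, saWC} → row (1,5) (1,5)
{saSR, saSC} → row (1,2) (1,2)
{sbWR, sbWC, sbSR, sbSC} → row (-2,1) (-2,1)
{qaWR, qaSR, qbWR, qbSR} → row (4,6) (2,6)
{qaWC, qaSC, qbWC, qbSC} → row (6,-2) (6,6)
That's 5 distinct rows out of 16 strategies.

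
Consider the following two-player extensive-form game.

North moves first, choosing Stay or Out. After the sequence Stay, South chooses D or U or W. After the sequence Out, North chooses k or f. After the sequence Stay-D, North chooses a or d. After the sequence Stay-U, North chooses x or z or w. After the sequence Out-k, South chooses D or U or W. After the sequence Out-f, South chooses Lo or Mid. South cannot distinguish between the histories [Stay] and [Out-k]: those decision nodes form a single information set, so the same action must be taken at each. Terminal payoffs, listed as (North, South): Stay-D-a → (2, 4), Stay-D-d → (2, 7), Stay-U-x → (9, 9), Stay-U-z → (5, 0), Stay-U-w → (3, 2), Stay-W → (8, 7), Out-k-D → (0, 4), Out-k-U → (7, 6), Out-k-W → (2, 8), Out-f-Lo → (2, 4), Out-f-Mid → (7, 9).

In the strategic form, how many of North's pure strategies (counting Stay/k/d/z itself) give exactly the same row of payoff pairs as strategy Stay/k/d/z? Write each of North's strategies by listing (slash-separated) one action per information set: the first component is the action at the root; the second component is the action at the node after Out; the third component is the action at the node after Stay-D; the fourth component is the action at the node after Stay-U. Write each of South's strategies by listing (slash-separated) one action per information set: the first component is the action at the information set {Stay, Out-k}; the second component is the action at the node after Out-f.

2

Row for Stay/k/d/z (columns D/Lo, D/Mid, U/Lo, U/Mid, W/Lo, W/Mid): (2,7) (2,7) (5,0) (5,0) (8,7) (8,7).
Under Stay/k/d/z, North's choice at the node after Out can never be reached regardless of what South does, so varying those choices leaves every outcome unchanged.
Holding the reachable choices fixed and varying the unreachable one freely already gives 2 equivalent strategies.
No other strategy reproduces this row, so those 2 are the full class: Stay/k/d/z, Stay/f/d/z.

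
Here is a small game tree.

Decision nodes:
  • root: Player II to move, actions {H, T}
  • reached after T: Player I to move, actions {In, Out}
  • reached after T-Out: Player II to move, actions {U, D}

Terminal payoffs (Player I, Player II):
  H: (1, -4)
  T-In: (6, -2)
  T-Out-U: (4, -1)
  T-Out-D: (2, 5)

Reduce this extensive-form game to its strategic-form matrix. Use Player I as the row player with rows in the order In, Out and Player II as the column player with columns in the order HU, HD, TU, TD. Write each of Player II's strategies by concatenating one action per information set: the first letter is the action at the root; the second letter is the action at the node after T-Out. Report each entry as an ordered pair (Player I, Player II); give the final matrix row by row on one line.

In: (1,-4) (1,-4) (6,-2) (6,-2) | Out: (1,-4) (1,-4) (4,-1) (2,5)

           HU       HD       TU       TD
  In   (1,-4)   (1,-4)   (6,-2)   (6,-2)
 Out   (1,-4)   (1,-4)   (4,-1)    (2,5)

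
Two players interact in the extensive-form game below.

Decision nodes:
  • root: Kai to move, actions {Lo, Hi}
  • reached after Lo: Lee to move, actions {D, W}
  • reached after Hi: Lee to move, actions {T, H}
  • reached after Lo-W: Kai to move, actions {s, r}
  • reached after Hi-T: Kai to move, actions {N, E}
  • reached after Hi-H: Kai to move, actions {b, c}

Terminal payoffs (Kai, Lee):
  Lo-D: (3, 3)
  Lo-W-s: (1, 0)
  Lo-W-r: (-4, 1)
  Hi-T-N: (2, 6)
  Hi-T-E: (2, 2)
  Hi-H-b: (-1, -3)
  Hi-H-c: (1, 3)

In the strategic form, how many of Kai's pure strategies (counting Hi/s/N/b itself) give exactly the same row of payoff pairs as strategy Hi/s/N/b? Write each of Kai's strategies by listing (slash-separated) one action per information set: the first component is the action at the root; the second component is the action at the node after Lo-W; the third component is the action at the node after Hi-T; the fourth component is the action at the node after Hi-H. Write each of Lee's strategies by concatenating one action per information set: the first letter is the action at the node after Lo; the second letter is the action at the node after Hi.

Row for Hi/s/N/b (columns DT, DH, WT, WH): (2,6) (-1,-3) (2,6) (-1,-3).
Under Hi/s/N/b, Kai's choice at the node after Lo-W can never be reached regardless of what Lee does, so varying those choices leaves every outcome unchanged.
Holding the reachable choices fixed and varying the unreachable one freely already gives 2 equivalent strategies.
No other strategy reproduces this row, so those 2 are the full class: Hi/s/N/b, Hi/r/N/b.

2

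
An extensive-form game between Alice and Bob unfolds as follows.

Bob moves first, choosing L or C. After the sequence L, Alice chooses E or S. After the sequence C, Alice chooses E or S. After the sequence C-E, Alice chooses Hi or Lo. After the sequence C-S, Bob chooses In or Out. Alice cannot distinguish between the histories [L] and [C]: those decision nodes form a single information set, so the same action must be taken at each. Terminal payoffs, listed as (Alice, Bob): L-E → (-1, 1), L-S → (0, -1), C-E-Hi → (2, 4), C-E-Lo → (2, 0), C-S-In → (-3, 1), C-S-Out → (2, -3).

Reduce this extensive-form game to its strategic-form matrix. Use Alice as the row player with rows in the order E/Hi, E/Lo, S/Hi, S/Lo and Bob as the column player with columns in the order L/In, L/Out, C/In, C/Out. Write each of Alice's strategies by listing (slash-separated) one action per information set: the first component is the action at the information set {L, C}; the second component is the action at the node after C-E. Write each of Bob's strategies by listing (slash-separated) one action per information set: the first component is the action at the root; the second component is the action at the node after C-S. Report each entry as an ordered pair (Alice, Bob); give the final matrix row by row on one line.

Row E/Hi: L/In→(-1,1), L/Out→(-1,1), C/In→(2,4), C/Out→(2,4)
Row E/Lo: L/In→(-1,1), L/Out→(-1,1), C/In→(2,0), C/Out→(2,0)
Row S/Hi: L/In→(0,-1), L/Out→(0,-1), C/In→(-3,1), C/Out→(2,-3)
Row S/Lo: L/In→(0,-1), L/Out→(0,-1), C/In→(-3,1), C/Out→(2,-3)

E/Hi: (-1,1) (-1,1) (2,4) (2,4) | E/Lo: (-1,1) (-1,1) (2,0) (2,0) | S/Hi: (0,-1) (0,-1) (-3,1) (2,-3) | S/Lo: (0,-1) (0,-1) (-3,1) (2,-3)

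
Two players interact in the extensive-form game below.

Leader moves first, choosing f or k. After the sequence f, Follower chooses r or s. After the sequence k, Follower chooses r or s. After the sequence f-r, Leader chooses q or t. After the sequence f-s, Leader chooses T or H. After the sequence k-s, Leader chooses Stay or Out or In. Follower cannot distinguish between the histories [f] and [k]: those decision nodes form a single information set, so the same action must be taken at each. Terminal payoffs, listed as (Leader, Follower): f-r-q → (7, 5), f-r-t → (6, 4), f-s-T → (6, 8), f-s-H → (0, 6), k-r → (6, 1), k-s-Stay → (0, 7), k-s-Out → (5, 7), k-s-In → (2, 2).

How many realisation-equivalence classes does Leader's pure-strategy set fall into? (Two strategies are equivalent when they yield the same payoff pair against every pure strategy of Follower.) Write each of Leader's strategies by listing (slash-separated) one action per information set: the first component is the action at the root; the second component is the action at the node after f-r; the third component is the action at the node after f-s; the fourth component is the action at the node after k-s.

7

Leader has 24 pure strategies: f/q/T/Stay, f/q/T/Out, f/q/T/In, f/q/H/Stay, f/q/H/Out, f/q/H/In, f/t/T/Stay, f/t/T/Out, f/t/T/In, f/t/H/Stay, f/t/H/Out, f/t/H/In, k/q/T/Stay, k/q/T/Out, k/q/T/In, k/q/H/Stay, k/q/H/Out, k/q/H/In, k/t/T/Stay, k/t/T/Out, k/t/T/In, k/t/H/Stay, k/t/H/Out, k/t/H/In. Columns: r, s.
{f/q/T/Stay, f/q/T/Out, f/q/T/In} → row (7,5) (6,8)
{f/q/H/Stay, f/q/H/Out, f/q/H/In} → row (7,5) (0,6)
{f/t/T/Stay, f/t/T/Out, f/t/T/In} → row (6,4) (6,8)
{f/t/H/Stay, f/t/H/Out, f/t/H/In} → row (6,4) (0,6)
{k/q/T/Stay, k/q/H/Stay, k/t/T/Stay, k/t/H/Stay} → row (6,1) (0,7)
{k/q/T/Out, k/q/H/Out, k/t/T/Out, k/t/H/Out} → row (6,1) (5,7)
{k/q/T/In, k/q/H/In, k/t/T/In, k/t/H/In} → row (6,1) (2,2)
That's 7 distinct rows out of 24 strategies.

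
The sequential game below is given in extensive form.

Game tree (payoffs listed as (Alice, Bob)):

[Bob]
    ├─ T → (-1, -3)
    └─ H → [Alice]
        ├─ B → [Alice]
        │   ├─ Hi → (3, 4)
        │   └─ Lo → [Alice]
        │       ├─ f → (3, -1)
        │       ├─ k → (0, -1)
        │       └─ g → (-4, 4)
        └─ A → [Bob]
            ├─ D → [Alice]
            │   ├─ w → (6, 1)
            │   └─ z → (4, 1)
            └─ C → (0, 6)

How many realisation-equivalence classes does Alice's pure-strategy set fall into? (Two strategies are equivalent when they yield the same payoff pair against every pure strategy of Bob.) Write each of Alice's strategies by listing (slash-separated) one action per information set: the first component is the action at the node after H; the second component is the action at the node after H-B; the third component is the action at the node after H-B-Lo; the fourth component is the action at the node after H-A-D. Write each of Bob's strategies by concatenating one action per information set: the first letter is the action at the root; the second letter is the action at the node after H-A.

6

Alice has 24 pure strategies: B/Hi/f/w, B/Hi/f/z, B/Hi/k/w, B/Hi/k/z, B/Hi/g/w, B/Hi/g/z, B/Lo/f/w, B/Lo/f/z, B/Lo/k/w, B/Lo/k/z, B/Lo/g/w, B/Lo/g/z, A/Hi/f/w, A/Hi/f/z, A/Hi/k/w, A/Hi/k/z, A/Hi/g/w, A/Hi/g/z, A/Lo/f/w, A/Lo/f/z, A/Lo/k/w, A/Lo/k/z, A/Lo/g/w, A/Lo/g/z. Columns: TD, TC, HD, HC.
{B/Hi/f/w, B/Hi/f/z, B/Hi/k/w, B/Hi/k/z, B/Hi/g/w, B/Hi/g/z} → row (-1,-3) (-1,-3) (3,4) (3,4)
{B/Lo/f/w, B/Lo/f/z} → row (-1,-3) (-1,-3) (3,-1) (3,-1)
{B/Lo/k/w, B/Lo/k/z} → row (-1,-3) (-1,-3) (0,-1) (0,-1)
{B/Lo/g/w, B/Lo/g/z} → row (-1,-3) (-1,-3) (-4,4) (-4,4)
{A/Hi/f/w, A/Hi/k/w, A/Hi/g/w, A/Lo/f/w, A/Lo/k/w, A/Lo/g/w} → row (-1,-3) (-1,-3) (6,1) (0,6)
{A/Hi/f/z, A/Hi/k/z, A/Hi/g/z, A/Lo/f/z, A/Lo/k/z, A/Lo/g/z} → row (-1,-3) (-1,-3) (4,1) (0,6)
That's 6 distinct rows out of 24 strategies.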